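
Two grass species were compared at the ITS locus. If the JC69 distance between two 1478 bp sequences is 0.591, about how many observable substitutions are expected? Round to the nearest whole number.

604

Invert JC69: p = (3/4)(1 − e^(−4d/3)) = 0.75 × (1 − e^(-0.788)) = 0.75 × (1 − 0.454753) = 0.408935.
Expected differing sites = pL ≈ 0.408935 × 1478 = 604.40593 ≈ 604.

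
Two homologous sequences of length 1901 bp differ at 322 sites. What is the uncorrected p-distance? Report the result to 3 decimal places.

0.169

p = 322/1901 = 0.169384… ≈ 0.169 (to 3 d.p.).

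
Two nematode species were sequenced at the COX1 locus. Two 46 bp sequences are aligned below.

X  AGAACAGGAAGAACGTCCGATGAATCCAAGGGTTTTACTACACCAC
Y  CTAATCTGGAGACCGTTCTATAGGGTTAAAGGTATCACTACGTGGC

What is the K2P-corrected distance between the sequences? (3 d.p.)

Of 46 sites, 13 differences are transitions and 9 are transversions, so P = 13/46 ≈ 0.282609 and Q = 9/46 ≈ 0.195652.
Under the Kimura two-parameter model, d = −½ ln(1 − 2P − Q) − ¼ ln(1 − 2Q).
1 − 2P − Q = 0.23913, giving −½ ln(0.23913) = 0.715374.
1 − 2Q = 0.608696, giving −¼ ln(0.608696) = 0.124109.
d = 0.715374 + 0.124109 = 0.839483.

0.839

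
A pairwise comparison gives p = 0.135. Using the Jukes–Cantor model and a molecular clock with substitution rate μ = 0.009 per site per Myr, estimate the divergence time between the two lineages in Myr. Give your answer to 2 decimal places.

d = −(3/4) ln(1 − 4p/3) = −0.75 ln(1 − 0.18) = −0.75 ln(0.82)
  = −0.75 × (-0.198451) = 0.148838 substitutions/site.
Under a molecular clock d = 2μt, so t = d/(2μ) = 0.148838 / (2 × 0.009) = 8.27 Myr.

8.27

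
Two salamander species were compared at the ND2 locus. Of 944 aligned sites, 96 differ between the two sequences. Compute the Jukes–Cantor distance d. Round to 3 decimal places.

0.109

p = 96/944 ≈ 0.101695.
d = −(3/4) ln(1 − 4p/3) = −0.75 ln(1 − 0.135593) = −0.75 ln(0.864407)
  = −0.75 × (-0.145712) = 0.109284 substitutions/site.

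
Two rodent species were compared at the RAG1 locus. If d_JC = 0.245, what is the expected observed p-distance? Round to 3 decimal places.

p = (3/4)(1 − e^(−4d/3)) = 0.75 × (1 − e^(-0.326667)) = 0.75 × (1 − 0.721324) = 0.209007.

0.209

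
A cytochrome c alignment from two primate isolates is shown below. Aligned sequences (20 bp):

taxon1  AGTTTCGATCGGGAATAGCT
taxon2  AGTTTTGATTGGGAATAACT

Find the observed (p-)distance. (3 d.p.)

The sequences differ at 3 of 20 positions (sites 6, 10, 18).
p = 3/20 = 0.150.

0.150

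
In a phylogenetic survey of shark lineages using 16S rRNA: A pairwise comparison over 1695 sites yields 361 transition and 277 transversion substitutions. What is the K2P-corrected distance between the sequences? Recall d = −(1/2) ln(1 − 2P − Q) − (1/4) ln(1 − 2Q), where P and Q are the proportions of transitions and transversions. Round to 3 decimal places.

0.544

P = 361/1695 ≈ 0.212979 and Q = 277/1695 ≈ 0.163422.
Under the Kimura two-parameter model, d = −½ ln(1 − 2P − Q) − ¼ ln(1 − 2Q).
1 − 2P − Q = 0.41062, giving −½ ln(0.41062) = 0.445044.
1 − 2Q = 0.673156, giving −¼ ln(0.673156) = 0.098945.
d = 0.445044 + 0.098945 = 0.543989.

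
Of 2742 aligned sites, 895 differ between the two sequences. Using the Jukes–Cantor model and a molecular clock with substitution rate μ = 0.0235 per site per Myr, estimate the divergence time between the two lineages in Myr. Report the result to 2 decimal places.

p = 895/2742 ≈ 0.326404.
d = −(3/4) ln(1 − 4p/3) = −0.75 ln(1 − 0.435205) = −0.75 ln(0.564795)
  = −0.75 × (-0.571292) = 0.428469 substitutions/site.
Under a molecular clock d = 2μt, so t = d/(2μ) = 0.428469 / (2 × 0.0235) = 9.12 Myr.

9.12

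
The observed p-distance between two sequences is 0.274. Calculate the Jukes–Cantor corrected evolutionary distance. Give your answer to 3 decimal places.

0.341

d = −(3/4) ln(1 − 4p/3) = −0.75 ln(1 − 0.365333) = −0.75 ln(0.634667)
  = −0.75 × (-0.454655) = 0.340991 substitutions/site.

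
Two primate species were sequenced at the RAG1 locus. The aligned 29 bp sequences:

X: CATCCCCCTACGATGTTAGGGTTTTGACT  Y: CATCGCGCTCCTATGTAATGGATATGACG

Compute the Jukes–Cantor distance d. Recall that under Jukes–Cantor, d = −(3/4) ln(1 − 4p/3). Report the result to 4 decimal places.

The sequences differ at 9 of 29 sites (5, 7, 10, 12, 17, 19, 22, 24, 29), so p = 9/29 ≈ 0.310345.
d = −(3/4) ln(1 − 4p/3) = −0.75 ln(1 − 0.413793) = −0.75 ln(0.586207)
  = −0.75 × (-0.534082) = 0.400562 substitutions/site.

0.4006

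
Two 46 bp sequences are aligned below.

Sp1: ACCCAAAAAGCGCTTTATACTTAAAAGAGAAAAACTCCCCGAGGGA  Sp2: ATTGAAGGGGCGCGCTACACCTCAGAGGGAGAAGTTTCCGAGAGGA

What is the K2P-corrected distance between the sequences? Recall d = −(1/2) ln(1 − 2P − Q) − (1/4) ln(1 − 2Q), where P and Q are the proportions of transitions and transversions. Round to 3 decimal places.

0.922

Of 46 sites, 17 differences are transitions and 4 are transversions, so P = 17/46 ≈ 0.369565 and Q = 4/46 ≈ 0.086957.
Under the Kimura two-parameter model, d = −½ ln(1 − 2P − Q) − ¼ ln(1 − 2Q).
1 − 2P − Q = 0.173913, giving −½ ln(0.173913) = 0.874600.
1 − 2Q = 0.826086, giving −¼ ln(0.826086) = 0.047764.
d = 0.874600 + 0.047764 = 0.922364.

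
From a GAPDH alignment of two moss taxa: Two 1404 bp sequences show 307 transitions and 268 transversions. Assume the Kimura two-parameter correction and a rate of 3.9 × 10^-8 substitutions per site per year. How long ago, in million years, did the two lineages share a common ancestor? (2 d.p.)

P = 307/1404 ≈ 0.218661 and Q = 268/1404 ≈ 0.190883.
Under the Kimura two-parameter model, d = −½ ln(1 − 2P − Q) − ¼ ln(1 − 2Q).
1 − 2P − Q = 0.371795, giving −½ ln(0.371795) = 0.494706.
1 − 2Q = 0.618234, giving −¼ ln(0.618234) = 0.120222.
d = 0.494706 + 0.120222 = 0.614928.
Under a molecular clock d = 2μt, so t = d/(2μ) = 0.614928 / (2 × 3.9 × 10^-8) = 7.88 million years.

7.88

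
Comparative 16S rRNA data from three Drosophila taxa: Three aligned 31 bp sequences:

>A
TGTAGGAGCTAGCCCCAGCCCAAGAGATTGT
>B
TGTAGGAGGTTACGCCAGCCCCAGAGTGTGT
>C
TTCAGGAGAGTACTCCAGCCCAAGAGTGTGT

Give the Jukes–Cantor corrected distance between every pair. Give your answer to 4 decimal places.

A–B: 7/31 sites differ → p ≈ 0.225806, d = −0.75 ln(1 − 0.301075) = 0.268659 ≈ 0.2687.
A–C: 9/31 sites differ → p ≈ 0.290323, d = −0.75 ln(1 − 0.387097) = 0.367161 ≈ 0.3672.
B–C: 6/31 sites differ → p ≈ 0.193548, d = −0.75 ln(1 − 0.258064) = 0.223869 ≈ 0.2239.

d(A,B) = 0.2687, d(A,C) = 0.3672, d(B,C) = 0.2239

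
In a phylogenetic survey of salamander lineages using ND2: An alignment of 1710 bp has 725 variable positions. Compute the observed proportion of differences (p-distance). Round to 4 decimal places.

p = 725/1710 = 0.423976… ≈ 0.4240 (to 4 d.p.).

0.4240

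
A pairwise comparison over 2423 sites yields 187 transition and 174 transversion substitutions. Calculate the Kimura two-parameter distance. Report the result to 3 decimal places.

0.167

P = 187/2423 ≈ 0.077177 and Q = 174/2423 ≈ 0.071812.
Under the Kimura two-parameter model, d = −½ ln(1 − 2P − Q) − ¼ ln(1 − 2Q).
1 − 2P − Q = 0.773834, giving −½ ln(0.773834) = 0.128199.
1 − 2Q = 0.856376, giving −¼ ln(0.856376) = 0.038761.
d = 0.128199 + 0.038761 = 0.166960.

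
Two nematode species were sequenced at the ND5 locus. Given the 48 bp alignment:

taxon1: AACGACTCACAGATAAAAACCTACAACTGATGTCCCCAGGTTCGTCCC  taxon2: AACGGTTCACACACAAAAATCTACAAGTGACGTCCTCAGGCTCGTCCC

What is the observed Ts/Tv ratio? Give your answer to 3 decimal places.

Transitions are A↔G and C↔T; transversions are all other mismatches.
Transitions: 7. Transversions: 2.
R = 7/2 = 3.500.

3.500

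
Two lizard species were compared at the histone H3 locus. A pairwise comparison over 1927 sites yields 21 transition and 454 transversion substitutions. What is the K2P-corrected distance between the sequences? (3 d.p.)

0.308

P = 21/1927 ≈ 0.010898 and Q = 454/1927 ≈ 0.235599.
Under the Kimura two-parameter model, d = −½ ln(1 − 2P − Q) − ¼ ln(1 − 2Q).
1 − 2P − Q = 0.742605, giving −½ ln(0.742605) = 0.148796.
1 − 2Q = 0.528802, giving −¼ ln(0.528802) = 0.159285.
d = 0.148796 + 0.159285 = 0.308081.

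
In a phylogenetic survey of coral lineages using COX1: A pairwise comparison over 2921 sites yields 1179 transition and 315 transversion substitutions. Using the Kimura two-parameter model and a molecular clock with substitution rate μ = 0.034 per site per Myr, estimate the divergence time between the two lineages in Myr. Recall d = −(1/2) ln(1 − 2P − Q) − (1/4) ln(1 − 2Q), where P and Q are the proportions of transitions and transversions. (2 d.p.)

P = 1179/2921 ≈ 0.403629 and Q = 315/2921 ≈ 0.10784.
Under the Kimura two-parameter model, d = −½ ln(1 − 2P − Q) − ¼ ln(1 − 2Q).
1 − 2P − Q = 0.084902, giving −½ ln(0.084902) = 1.233129.
1 − 2Q = 0.78432, giving −¼ ln(0.78432) = 0.060735.
d = 1.233129 + 0.060735 = 1.293864.
Under a molecular clock d = 2μt, so t = d/(2μ) = 1.293864 / (2 × 0.034) = 19.03 Myr.

19.03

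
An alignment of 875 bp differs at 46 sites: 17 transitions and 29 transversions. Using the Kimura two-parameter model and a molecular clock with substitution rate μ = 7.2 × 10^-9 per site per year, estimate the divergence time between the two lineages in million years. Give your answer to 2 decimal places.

P = 17/875 ≈ 0.019429 and Q = 29/875 ≈ 0.033143.
Under the Kimura two-parameter model, d = −½ ln(1 − 2P − Q) − ¼ ln(1 − 2Q).
1 − 2P − Q = 0.927999, giving −½ ln(0.927999) = 0.037362.
1 − 2Q = 0.933714, giving −¼ ln(0.933714) = 0.017146.
d = 0.037362 + 0.017146 = 0.054508.
Under a molecular clock d = 2μt, so t = d/(2μ) = 0.054508 / (2 × 7.2 × 10^-9) = 3.79 million years.

3.79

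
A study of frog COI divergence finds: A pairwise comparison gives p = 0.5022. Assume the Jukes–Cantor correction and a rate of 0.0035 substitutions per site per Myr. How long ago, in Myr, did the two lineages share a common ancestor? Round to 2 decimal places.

118.66

d = −(3/4) ln(1 − 4p/3) = −0.75 ln(1 − 0.6696) = −0.75 ln(0.3304)
  = −0.75 × (-1.107451) = 0.830588 substitutions/site.
Under a molecular clock d = 2μt, so t = d/(2μ) = 0.830588 / (2 × 0.0035) = 118.66 Myr.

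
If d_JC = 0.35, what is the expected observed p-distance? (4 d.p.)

0.2797

p = (3/4)(1 − e^(−4d/3)) = 0.75 × (1 − e^(-0.466667)) = 0.75 × (1 − 0.627089) = 0.279683.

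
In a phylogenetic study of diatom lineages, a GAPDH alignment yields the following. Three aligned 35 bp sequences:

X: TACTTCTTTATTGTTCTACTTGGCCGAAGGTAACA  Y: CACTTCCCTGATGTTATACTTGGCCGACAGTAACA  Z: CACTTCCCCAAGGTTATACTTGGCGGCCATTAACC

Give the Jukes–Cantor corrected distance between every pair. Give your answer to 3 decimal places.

d(X,Y) = 0.273, d(X,Z) = 0.513, d(Y,Z) = 0.233

X–Y: 8/35 sites differ → p ≈ 0.228571, d = −0.75 ln(1 − 0.304761) = 0.272625 ≈ 0.273.
X–Z: 13/35 sites differ → p ≈ 0.371429, d = −0.75 ln(1 − 0.495239) = 0.512753 ≈ 0.513.
Y–Z: 7/35 sites differ → p = 0.2, d = −0.75 ln(1 − 0.266667) = 0.232617 ≈ 0.233.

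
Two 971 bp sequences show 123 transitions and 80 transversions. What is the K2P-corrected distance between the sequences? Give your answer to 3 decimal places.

P = 123/971 ≈ 0.126674 and Q = 80/971 ≈ 0.082389.
Under the Kimura two-parameter model, d = −½ ln(1 − 2P − Q) − ¼ ln(1 − 2Q).
1 − 2P − Q = 0.664263, giving −½ ln(0.664263) = 0.204539.
1 − 2Q = 0.835222, giving −¼ ln(0.835222) = 0.045014.
d = 0.204539 + 0.045014 = 0.249553.

0.250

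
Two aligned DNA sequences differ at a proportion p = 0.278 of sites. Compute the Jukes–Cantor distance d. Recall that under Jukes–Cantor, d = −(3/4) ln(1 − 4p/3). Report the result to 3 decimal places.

d = −(3/4) ln(1 − 4p/3) = −0.75 ln(1 − 0.370667) = −0.75 ln(0.629333)
  = −0.75 × (-0.463095) = 0.347321 substitutions/site.

0.347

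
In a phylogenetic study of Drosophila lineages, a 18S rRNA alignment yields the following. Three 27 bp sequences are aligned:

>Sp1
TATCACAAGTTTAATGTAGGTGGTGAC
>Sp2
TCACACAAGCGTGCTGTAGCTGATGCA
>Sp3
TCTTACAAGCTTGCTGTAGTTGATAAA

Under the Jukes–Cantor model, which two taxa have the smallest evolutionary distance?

Sp1–Sp2: 10/27 differ, p = 0.370, d = 0.511.
Sp1–Sp3: 9/27 differ, p = 0.333, d = 0.441.
Sp2–Sp3: 6/27 differ, p = 0.222, d = 0.264.
The smallest distance is between Sp2 and Sp3.

Sp2 and Sp3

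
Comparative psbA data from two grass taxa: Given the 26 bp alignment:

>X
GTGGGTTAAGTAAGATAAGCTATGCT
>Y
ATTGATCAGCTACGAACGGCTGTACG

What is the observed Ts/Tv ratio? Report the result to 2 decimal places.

Transitions are A↔G and C↔T; transversions are all other mismatches.
Transitions: 7. Transversions: 6.
R = 7/6 = 1.166666… ≈ 1.17 (to 2 d.p.).

1.17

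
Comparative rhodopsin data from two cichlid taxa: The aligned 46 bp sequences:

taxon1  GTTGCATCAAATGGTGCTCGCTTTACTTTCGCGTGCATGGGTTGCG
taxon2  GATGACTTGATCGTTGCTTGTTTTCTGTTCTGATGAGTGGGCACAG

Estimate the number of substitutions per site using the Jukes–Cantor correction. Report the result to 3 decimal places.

0.761

The sequences differ at 22 of 46 sites, so p = 22/46 ≈ 0.478261.
d = −(3/4) ln(1 − 4p/3) = −0.75 ln(1 − 0.637681) = −0.75 ln(0.362319)
  = −0.75 × (-1.015230) = 0.761423 substitutions/site.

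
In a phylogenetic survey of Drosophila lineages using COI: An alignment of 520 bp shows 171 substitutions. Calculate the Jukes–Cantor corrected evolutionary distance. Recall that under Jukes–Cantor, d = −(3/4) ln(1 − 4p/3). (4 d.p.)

0.4328

p = 171/520 ≈ 0.328846.
d = −(3/4) ln(1 − 4p/3) = −0.75 ln(1 − 0.438461) = −0.75 ln(0.561539)
  = −0.75 × (-0.577074) = 0.432806 substitutions/site.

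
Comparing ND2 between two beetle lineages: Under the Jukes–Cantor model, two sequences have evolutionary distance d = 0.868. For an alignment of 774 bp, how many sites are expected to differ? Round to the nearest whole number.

398

Invert JC69: p = (3/4)(1 − e^(−4d/3)) = 0.75 × (1 − e^(-1.157333)) = 0.75 × (1 − 0.314323) = 0.514258.
Expected differing sites = pL ≈ 0.514258 × 774 = 398.035692 ≈ 398.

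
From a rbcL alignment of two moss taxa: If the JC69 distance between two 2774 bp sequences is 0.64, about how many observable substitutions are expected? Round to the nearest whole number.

1194

Invert JC69: p = (3/4)(1 − e^(−4d/3)) = 0.75 × (1 − e^(-0.853333)) = 0.75 × (1 − 0.425993) = 0.430505.
Expected differing sites = pL ≈ 0.430505 × 2774 = 1194.22087 ≈ 1194.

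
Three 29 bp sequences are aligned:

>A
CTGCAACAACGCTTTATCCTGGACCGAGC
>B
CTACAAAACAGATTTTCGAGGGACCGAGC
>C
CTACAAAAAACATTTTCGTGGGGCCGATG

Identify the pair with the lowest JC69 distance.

B and C

A–B: 10/29 differ, p = 0.345, d = 0.462.
A–C: 13/29 differ, p = 0.448, d = 0.683.
B–C: 6/29 differ, p = 0.207, d = 0.242.
The smallest distance is between B and C.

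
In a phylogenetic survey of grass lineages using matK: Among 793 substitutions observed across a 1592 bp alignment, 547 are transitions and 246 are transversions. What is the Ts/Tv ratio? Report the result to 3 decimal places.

2.224

R = 547/246 = 2.223577… ≈ 2.224 (to 3 d.p.).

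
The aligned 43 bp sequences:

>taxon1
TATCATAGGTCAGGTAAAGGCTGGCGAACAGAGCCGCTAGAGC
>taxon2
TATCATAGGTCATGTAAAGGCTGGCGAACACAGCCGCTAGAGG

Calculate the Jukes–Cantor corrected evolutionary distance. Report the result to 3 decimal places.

The sequences differ at 3 of 43 sites (13, 31, 43), so p = 3/43 ≈ 0.069767.
d = −(3/4) ln(1 − 4p/3) = −0.75 ln(1 − 0.093023) = −0.75 ln(0.906977)
  = −0.75 × (-0.097638) = 0.073229 substitutions/site.

0.073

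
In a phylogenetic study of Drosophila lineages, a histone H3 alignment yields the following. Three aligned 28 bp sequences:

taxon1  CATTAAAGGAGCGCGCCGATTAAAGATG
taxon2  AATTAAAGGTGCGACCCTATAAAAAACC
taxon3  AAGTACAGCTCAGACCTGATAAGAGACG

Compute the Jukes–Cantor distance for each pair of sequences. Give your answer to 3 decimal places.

taxon1–taxon2: 9/28 sites differ → p ≈ 0.321429, d = −0.75 ln(1 − 0.428572) = 0.419713 ≈ 0.420.
taxon1–taxon3: 13/28 sites differ → p ≈ 0.464286, d = −0.75 ln(1 − 0.619048) = 0.723811 ≈ 0.724.
taxon2–taxon3: 10/28 sites differ → p ≈ 0.357143, d = −0.75 ln(1 − 0.476191) = 0.484971 ≈ 0.485.

d(taxon1,taxon2) = 0.420, d(taxon1,taxon3) = 0.724, d(taxon2,taxon3) = 0.485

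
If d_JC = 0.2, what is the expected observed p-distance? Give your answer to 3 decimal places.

0.176

p = (3/4)(1 − e^(−4d/3)) = 0.75 × (1 − e^(-0.266667)) = 0.75 × (1 − 0.765928) = 0.175554.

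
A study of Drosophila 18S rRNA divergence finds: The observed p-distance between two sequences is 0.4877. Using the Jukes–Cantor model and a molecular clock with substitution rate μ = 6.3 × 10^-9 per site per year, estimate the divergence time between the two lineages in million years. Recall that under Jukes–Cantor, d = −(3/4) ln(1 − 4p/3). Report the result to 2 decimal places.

62.53

d = −(3/4) ln(1 − 4p/3) = −0.75 ln(1 − 0.650267) = −0.75 ln(0.349733)
  = −0.75 × (-1.050585) = 0.787939 substitutions/site.
Under a molecular clock d = 2μt, so t = d/(2μ) = 0.787939 / (2 × 6.3 × 10^-9) = 62.53 million years.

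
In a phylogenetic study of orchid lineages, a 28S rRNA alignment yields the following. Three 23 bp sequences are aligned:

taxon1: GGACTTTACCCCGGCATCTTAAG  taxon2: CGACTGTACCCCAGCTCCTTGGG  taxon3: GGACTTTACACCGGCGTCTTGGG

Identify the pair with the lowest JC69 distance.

taxon1 and taxon3

taxon1–taxon2: 7/23 differ, p = 0.304, d = 0.390.
taxon1–taxon3: 4/23 differ, p = 0.174, d = 0.198.
taxon2–taxon3: 6/23 differ, p = 0.261, d = 0.321.
The smallest distance is between taxon1 and taxon3.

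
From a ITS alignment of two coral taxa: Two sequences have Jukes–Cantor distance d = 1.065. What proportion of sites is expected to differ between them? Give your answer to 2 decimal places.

0.57

p = (3/4)(1 − e^(−4d/3)) = 0.75 × (1 − e^(-1.42)) = 0.75 × (1 − 0.241714) = 0.568715.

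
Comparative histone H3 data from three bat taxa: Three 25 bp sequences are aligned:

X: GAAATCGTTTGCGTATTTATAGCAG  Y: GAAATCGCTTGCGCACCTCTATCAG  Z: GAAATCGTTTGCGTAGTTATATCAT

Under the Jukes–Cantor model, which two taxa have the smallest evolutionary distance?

X and Z

X–Y: 6/25 differ, p = 0.240, d = 0.289.
X–Z: 3/25 differ, p = 0.120, d = 0.131.
Y–Z: 6/25 differ, p = 0.240, d = 0.289.
The smallest distance is between X and Z.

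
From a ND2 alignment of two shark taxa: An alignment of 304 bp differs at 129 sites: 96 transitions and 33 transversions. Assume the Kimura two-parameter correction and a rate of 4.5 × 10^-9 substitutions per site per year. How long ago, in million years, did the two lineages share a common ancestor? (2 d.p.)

81.66

P = 96/304 ≈ 0.315789 and Q = 33/304 ≈ 0.108553.
Under the Kimura two-parameter model, d = −½ ln(1 − 2P − Q) − ¼ ln(1 − 2Q).
1 − 2P − Q = 0.259869, giving −½ ln(0.259869) = 0.673789.
1 − 2Q = 0.782894, giving −¼ ln(0.782894) = 0.061189.
d = 0.673789 + 0.061189 = 0.734978.
Under a molecular clock d = 2μt, so t = d/(2μ) = 0.734978 / (2 × 4.5 × 10^-9) = 81.66 million years.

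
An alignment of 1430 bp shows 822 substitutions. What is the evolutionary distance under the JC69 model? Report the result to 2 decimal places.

1.09

p = 822/1430 ≈ 0.574825.
d = −(3/4) ln(1 − 4p/3) = −0.75 ln(1 − 0.766433) = −0.75 ln(0.233567)
  = −0.75 × (-1.454286) = 1.090715 substitutions/site.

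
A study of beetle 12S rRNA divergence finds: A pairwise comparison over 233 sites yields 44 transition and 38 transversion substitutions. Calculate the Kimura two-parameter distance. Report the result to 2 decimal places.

P = 44/233 ≈ 0.188841 and Q = 38/233 ≈ 0.16309.
Under the Kimura two-parameter model, d = −½ ln(1 − 2P − Q) − ¼ ln(1 − 2Q).
1 − 2P − Q = 0.459228, giving −½ ln(0.459228) = 0.389104.
1 − 2Q = 0.67382, giving −¼ ln(0.67382) = 0.098698.
d = 0.389104 + 0.098698 = 0.487802.

0.49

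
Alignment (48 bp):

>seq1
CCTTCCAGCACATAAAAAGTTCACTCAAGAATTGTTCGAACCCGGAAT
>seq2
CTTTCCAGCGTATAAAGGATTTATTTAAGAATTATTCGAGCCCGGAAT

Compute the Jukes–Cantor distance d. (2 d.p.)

The sequences differ at 11 of 48 sites, so p = 11/48 ≈ 0.229167.
d = −(3/4) ln(1 − 4p/3) = −0.75 ln(1 − 0.305556) = −0.75 ln(0.694444)
  = −0.75 × (-0.364644) = 0.273483 substitutions/site.

0.27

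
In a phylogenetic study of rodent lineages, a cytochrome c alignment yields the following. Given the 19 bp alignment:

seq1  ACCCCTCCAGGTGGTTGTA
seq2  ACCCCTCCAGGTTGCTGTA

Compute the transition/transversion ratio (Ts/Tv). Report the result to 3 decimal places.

Transitions are A↔G and C↔T; transversions are all other mismatches.
Transitions: 1. Transversions: 1.
R = 1/1 = 1.000.

1.000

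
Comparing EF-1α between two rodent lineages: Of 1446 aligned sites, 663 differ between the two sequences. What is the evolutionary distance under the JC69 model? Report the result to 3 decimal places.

p = 663/1446 ≈ 0.458506.
d = −(3/4) ln(1 − 4p/3) = −0.75 ln(1 − 0.611341) = −0.75 ln(0.388659)
  = −0.75 × (-0.945053) = 0.708790 substitutions/site.

0.709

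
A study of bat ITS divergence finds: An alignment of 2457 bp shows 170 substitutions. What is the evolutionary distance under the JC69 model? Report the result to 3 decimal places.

p = 170/2457 ≈ 0.06919.
d = −(3/4) ln(1 − 4p/3) = −0.75 ln(1 − 0.092253) = −0.75 ln(0.907747)
  = −0.75 × (-0.096790) = 0.072593 substitutions/site.

0.073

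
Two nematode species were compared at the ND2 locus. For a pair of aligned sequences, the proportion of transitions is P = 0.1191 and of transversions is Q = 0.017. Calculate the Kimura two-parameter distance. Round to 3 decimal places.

0.156

Under the Kimura two-parameter model, d = −½ ln(1 − 2P − Q) − ¼ ln(1 − 2Q).
1 − 2P − Q = 0.7448, giving −½ ln(0.7448) = 0.147320.
1 − 2Q = 0.966, giving −¼ ln(0.966) = 0.008648.
d = 0.147320 + 0.008648 = 0.155968.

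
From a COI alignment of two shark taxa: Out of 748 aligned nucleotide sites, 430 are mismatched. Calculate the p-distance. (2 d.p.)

p = 430/748 = 0.574866… ≈ 0.57 (to 2 d.p.).

0.57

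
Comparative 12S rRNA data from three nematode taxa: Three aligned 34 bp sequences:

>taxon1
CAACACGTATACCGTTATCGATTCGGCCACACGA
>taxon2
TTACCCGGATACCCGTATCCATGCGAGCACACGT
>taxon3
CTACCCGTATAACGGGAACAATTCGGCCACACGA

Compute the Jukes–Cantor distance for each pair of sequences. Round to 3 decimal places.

d(taxon1,taxon2) = 0.423, d(taxon1,taxon3) = 0.241, d(taxon2,taxon3) = 0.423

taxon1–taxon2: 11/34 sites differ → p ≈ 0.323529, d = −0.75 ln(1 − 0.431372) = 0.423397 ≈ 0.423.
taxon1–taxon3: 7/34 sites differ → p ≈ 0.205882, d = −0.75 ln(1 − 0.274509) = 0.240680 ≈ 0.241.
taxon2–taxon3: 11/34 sites differ → p ≈ 0.323529, d = −0.75 ln(1 − 0.431372) = 0.423397 ≈ 0.423.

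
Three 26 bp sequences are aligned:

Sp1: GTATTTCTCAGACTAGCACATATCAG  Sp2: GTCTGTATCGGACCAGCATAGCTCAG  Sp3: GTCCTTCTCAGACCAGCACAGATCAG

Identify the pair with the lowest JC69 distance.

Sp1 and Sp3

Sp1–Sp2: 8/26 differ, p = 0.308, d = 0.396.
Sp1–Sp3: 4/26 differ, p = 0.154, d = 0.172.
Sp2–Sp3: 6/26 differ, p = 0.231, d = 0.276.
The smallest distance is between Sp1 and Sp3.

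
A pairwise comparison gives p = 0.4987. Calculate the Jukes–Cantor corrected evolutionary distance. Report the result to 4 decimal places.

0.8201

d = −(3/4) ln(1 − 4p/3) = −0.75 ln(1 − 0.664933) = −0.75 ln(0.335067)
  = −0.75 × (-1.093425) = 0.820069 substitutions/site.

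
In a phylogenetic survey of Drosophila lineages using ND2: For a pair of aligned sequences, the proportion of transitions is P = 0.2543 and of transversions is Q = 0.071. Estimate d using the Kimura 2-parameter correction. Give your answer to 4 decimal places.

Under the Kimura two-parameter model, d = −½ ln(1 − 2P − Q) − ¼ ln(1 − 2Q).
1 − 2P − Q = 0.4204, giving −½ ln(0.4204) = 0.433274.
1 − 2Q = 0.858, giving −¼ ln(0.858) = 0.038288.
d = 0.433274 + 0.038288 = 0.471562.

0.4716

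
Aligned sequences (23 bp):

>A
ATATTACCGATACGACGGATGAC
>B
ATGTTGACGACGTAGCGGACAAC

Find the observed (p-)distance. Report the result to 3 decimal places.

The sequences differ at 10 of 23 positions (sites 3, 6, 7, 11, 12, 13, 14, 15, 20, 21).
p = 10/23 = 0.434782… ≈ 0.435 (to 3 d.p.).

0.435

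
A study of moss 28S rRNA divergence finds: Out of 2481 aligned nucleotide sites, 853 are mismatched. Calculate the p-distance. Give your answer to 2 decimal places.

p = 853/2481 = 0.343812… ≈ 0.34 (to 2 d.p.).

0.34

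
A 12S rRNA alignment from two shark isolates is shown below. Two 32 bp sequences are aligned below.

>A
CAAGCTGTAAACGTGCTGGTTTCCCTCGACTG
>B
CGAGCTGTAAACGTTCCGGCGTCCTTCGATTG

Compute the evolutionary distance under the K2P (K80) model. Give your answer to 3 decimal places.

Of 32 sites, 5 differences are transitions and 2 are transversions, so P = 5/32 = 0.15625 and Q = 2/32 = 0.0625.
Under the Kimura two-parameter model, d = −½ ln(1 − 2P − Q) − ¼ ln(1 − 2Q).
1 − 2P − Q = 0.625, giving −½ ln(0.625) = 0.235002.
1 − 2Q = 0.875, giving −¼ ln(0.875) = 0.033383.
d = 0.235002 + 0.033383 = 0.268385.

0.268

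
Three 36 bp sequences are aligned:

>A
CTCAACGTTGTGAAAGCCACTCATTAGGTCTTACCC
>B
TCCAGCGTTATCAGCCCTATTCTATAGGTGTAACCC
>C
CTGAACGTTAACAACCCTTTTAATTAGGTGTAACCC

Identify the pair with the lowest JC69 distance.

B and C

A–B: 14/36 differ, p = 0.389, d = 0.548.
A–C: 12/36 differ, p = 0.333, d = 0.441.
B–C: 10/36 differ, p = 0.278, d = 0.347.
The smallest distance is between B and C.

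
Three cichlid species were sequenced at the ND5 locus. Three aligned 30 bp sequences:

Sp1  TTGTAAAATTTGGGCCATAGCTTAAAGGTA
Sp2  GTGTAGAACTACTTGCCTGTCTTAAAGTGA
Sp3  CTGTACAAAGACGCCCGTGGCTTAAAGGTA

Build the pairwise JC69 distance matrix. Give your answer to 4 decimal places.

d(Sp1,Sp2) = 0.6467, d(Sp1,Sp3) = 0.3831, d(Sp2,Sp3) = 0.5034

Sp1–Sp2: 13/30 sites differ → p ≈ 0.433333, d = −0.75 ln(1 − 0.577777) = 0.646666 ≈ 0.6467.
Sp1–Sp3: 9/30 sites differ → p = 0.3, d = −0.75 ln(1 − 0.4) = 0.383119 ≈ 0.3831.
Sp2–Sp3: 11/30 sites differ → p ≈ 0.366667, d = −0.75 ln(1 − 0.488889) = 0.503376 ≈ 0.5034.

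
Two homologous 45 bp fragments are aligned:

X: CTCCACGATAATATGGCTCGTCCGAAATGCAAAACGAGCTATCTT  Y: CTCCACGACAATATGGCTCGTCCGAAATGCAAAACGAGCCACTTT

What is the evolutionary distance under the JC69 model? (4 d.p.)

The sequences differ at 4 of 45 sites (9, 40, 42, 43), so p = 4/45 ≈ 0.088889.
d = −(3/4) ln(1 − 4p/3) = −0.75 ln(1 − 0.118519) = −0.75 ln(0.881481)
  = −0.75 × (-0.126152) = 0.094614 substitutions/site.

0.0946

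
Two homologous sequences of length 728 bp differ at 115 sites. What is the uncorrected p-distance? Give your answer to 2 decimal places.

0.16

p = 115/728 = 0.157967… ≈ 0.16 (to 2 d.p.).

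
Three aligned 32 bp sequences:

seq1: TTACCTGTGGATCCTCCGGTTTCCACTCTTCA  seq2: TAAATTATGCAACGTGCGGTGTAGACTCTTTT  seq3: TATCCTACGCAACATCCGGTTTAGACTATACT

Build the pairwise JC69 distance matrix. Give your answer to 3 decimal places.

seq1–seq2: 13/32 sites differ → p = 0.40625, d = −0.75 ln(1 − 0.541667) = 0.585119 ≈ 0.585.
seq1–seq3: 12/32 sites differ → p = 0.375, d = −0.75 ln(1 − 0.5) = 0.519860 ≈ 0.520.
seq2–seq3: 10/32 sites differ → p = 0.3125, d = −0.75 ln(1 − 0.416667) = 0.404248 ≈ 0.404.

d(seq1,seq2) = 0.585, d(seq1,seq3) = 0.520, d(seq2,seq3) = 0.404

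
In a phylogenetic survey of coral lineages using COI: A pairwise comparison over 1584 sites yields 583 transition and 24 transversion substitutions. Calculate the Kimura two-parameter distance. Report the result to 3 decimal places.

0.703

P = 583/1584 ≈ 0.368056 and Q = 24/1584 ≈ 0.015152.
Under the Kimura two-parameter model, d = −½ ln(1 − 2P − Q) − ¼ ln(1 − 2Q).
1 − 2P − Q = 0.248736, giving −½ ln(0.248736) = 0.695682.
1 − 2Q = 0.969696, giving −¼ ln(0.969696) = 0.007693.
d = 0.695682 + 0.007693 = 0.703375.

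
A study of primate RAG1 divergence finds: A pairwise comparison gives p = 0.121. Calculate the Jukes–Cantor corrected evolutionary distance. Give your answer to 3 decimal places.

d = −(3/4) ln(1 − 4p/3) = −0.75 ln(1 − 0.161333) = −0.75 ln(0.838667)
  = −0.75 × (-0.175942) = 0.131957 substitutions/site.

0.132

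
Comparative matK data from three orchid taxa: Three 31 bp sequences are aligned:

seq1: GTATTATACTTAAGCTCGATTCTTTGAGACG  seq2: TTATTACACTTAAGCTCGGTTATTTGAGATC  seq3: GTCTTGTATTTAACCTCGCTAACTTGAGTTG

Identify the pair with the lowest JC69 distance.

seq1 and seq2

seq1–seq2: 6/31 differ, p = 0.194, d = 0.224.
seq1–seq3: 10/31 differ, p = 0.323, d = 0.422.
seq2–seq3: 11/31 differ, p = 0.355, d = 0.481.
The smallest distance is between seq1 and seq2.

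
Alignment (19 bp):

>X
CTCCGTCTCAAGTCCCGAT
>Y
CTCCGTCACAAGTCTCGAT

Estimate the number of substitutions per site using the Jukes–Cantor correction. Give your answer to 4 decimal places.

0.1134

The sequences differ at 2 of 19 sites (8, 15), so p = 2/19 ≈ 0.105263.
d = −(3/4) ln(1 − 4p/3) = −0.75 ln(1 − 0.140351) = −0.75 ln(0.859649)
  = −0.75 × (-0.151231) = 0.113423 substitutions/site.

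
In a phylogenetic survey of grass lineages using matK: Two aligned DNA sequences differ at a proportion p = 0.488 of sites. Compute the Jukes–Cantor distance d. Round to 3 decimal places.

0.789

d = −(3/4) ln(1 − 4p/3) = −0.75 ln(1 − 0.650667) = −0.75 ln(0.349333)
  = −0.75 × (-1.051730) = 0.788798 substitutions/site.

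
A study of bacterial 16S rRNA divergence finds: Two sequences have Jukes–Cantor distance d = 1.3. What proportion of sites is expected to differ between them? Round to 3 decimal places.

p = (3/4)(1 − e^(−4d/3)) = 0.75 × (1 − e^(-1.733333)) = 0.75 × (1 − 0.176695) = 0.617479.

0.617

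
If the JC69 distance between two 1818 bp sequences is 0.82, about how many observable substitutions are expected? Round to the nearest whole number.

907

Invert JC69: p = (3/4)(1 − e^(−4d/3)) = 0.75 × (1 − e^(-1.093333)) = 0.75 × (1 − 0.335098) = 0.498677.
Expected differing sites = pL ≈ 0.498677 × 1818 = 906.594786 ≈ 907.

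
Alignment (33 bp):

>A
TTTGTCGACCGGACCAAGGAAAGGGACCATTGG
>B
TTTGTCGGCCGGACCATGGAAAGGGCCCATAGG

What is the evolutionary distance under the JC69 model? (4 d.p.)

0.1322

The sequences differ at 4 of 33 sites (8, 17, 26, 31), so p = 4/33 ≈ 0.121212.
d = −(3/4) ln(1 − 4p/3) = −0.75 ln(1 − 0.161616) = −0.75 ln(0.838384)
  = −0.75 × (-0.176279) = 0.132209 substitutions/site.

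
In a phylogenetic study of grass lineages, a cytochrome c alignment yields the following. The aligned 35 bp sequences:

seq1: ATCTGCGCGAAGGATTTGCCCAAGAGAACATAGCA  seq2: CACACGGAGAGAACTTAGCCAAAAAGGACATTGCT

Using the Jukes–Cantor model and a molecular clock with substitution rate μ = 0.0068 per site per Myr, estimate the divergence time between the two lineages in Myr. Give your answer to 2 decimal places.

51.86

The sequences differ at 16 of 35 sites, so p = 16/35 ≈ 0.457143.
d = −(3/4) ln(1 − 4p/3) = −0.75 ln(1 − 0.609524) = −0.75 ln(0.390476)
  = −0.75 × (-0.940389) = 0.705292 substitutions/site.
Under a molecular clock d = 2μt, so t = d/(2μ) = 0.705292 / (2 × 0.0068) = 51.86 Myr.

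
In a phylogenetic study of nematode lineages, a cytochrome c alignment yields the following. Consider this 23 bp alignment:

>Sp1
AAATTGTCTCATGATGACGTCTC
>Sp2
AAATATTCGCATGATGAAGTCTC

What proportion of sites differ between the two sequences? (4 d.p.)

0.1739

The sequences differ at 4 of 23 positions (sites 5, 6, 9, 18).
p = 4/23 = 0.173913… ≈ 0.1739 (to 4 d.p.).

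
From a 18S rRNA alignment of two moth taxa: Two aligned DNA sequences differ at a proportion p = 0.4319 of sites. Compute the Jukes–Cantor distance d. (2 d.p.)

0.64

d = −(3/4) ln(1 − 4p/3) = −0.75 ln(1 − 0.575867) = −0.75 ln(0.424133)
  = −0.75 × (-0.857708) = 0.643281 substitutions/site.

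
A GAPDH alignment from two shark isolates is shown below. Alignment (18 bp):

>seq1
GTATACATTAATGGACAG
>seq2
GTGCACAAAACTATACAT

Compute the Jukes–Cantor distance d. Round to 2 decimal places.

0.67

The sequences differ at 8 of 18 sites (3, 4, 8, 9, 11, 13, 14, 18), so p = 8/18 ≈ 0.444444.
d = −(3/4) ln(1 − 4p/3) = −0.75 ln(1 − 0.592592) = −0.75 ln(0.407408)
  = −0.75 × (-0.897940) = 0.673455 substitutions/site.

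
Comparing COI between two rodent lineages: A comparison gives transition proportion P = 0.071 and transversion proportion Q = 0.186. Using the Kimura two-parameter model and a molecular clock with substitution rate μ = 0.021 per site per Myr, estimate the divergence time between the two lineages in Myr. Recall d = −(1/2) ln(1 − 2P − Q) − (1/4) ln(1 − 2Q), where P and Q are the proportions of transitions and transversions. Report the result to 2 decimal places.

Under the Kimura two-parameter model, d = −½ ln(1 − 2P − Q) − ¼ ln(1 − 2Q).
1 − 2P − Q = 0.672, giving −½ ln(0.672) = 0.198748.
1 − 2Q = 0.628, giving −¼ ln(0.628) = 0.116304.
d = 0.198748 + 0.116304 = 0.315052.
Under a molecular clock d = 2μt, so t = d/(2μ) = 0.315052 / (2 × 0.021) = 7.50 Myr.

7.50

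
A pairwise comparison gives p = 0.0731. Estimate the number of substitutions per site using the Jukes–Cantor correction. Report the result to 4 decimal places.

d = −(3/4) ln(1 − 4p/3) = −0.75 ln(1 − 0.097467) = −0.75 ln(0.902533)
  = −0.75 × (-0.102550) = 0.076913 substitutions/site.

0.0769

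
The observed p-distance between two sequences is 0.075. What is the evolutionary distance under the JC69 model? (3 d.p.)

d = −(3/4) ln(1 − 4p/3) = −0.75 ln(1 − 0.1) = −0.75 ln(0.9)
  = −0.75 × (-0.105361) = 0.079021 substitutions/site.

0.079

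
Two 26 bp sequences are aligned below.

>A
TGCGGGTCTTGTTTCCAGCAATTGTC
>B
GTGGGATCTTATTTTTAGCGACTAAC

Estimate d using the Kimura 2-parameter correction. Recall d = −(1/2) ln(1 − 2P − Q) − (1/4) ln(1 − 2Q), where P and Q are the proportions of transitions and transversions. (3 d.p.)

Of 26 sites, 7 differences are transitions and 4 are transversions, so P = 7/26 ≈ 0.269231 and Q = 4/26 ≈ 0.153846.
Under the Kimura two-parameter model, d = −½ ln(1 − 2P − Q) − ¼ ln(1 − 2Q).
1 − 2P − Q = 0.307692, giving −½ ln(0.307692) = 0.589328.
1 − 2Q = 0.692308, giving −¼ ln(0.692308) = 0.091931.
d = 0.589328 + 0.091931 = 0.681259.

0.681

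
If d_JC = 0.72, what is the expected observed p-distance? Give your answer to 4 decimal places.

p = (3/4)(1 − e^(−4d/3)) = 0.75 × (1 − e^(-0.96)) = 0.75 × (1 − 0.382893) = 0.462830.

0.4628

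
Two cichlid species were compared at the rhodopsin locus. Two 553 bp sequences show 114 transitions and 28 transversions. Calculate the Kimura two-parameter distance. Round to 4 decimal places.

P = 114/553 ≈ 0.206148 and Q = 28/553 ≈ 0.050633.
Under the Kimura two-parameter model, d = −½ ln(1 − 2P − Q) − ¼ ln(1 − 2Q).
1 − 2P − Q = 0.537071, giving −½ ln(0.537071) = 0.310812.
1 − 2Q = 0.898734, giving −¼ ln(0.898734) = 0.026692.
d = 0.310812 + 0.026692 = 0.337504.

0.3375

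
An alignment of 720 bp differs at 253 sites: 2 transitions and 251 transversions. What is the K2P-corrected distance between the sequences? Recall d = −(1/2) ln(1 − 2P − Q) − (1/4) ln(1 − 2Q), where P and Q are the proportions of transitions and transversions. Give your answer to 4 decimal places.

P = 2/720 ≈ 0.002778 and Q = 251/720 ≈ 0.348611.
Under the Kimura two-parameter model, d = −½ ln(1 − 2P − Q) − ¼ ln(1 − 2Q).
1 − 2P − Q = 0.645833, giving −½ ln(0.645833) = 0.218607.
1 − 2Q = 0.302778, giving −¼ ln(0.302778) = 0.298689.
d = 0.218607 + 0.298689 = 0.517296.

0.5173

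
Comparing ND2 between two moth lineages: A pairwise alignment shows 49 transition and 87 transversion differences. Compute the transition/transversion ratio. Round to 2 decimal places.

R = 49/87 = 0.563218… ≈ 0.56 (to 2 d.p.).

0.56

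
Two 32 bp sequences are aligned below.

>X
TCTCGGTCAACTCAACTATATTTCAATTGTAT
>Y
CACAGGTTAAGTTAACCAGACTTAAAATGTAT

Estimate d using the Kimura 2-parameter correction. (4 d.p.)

0.5308

Of 32 sites, 6 differences are transitions and 6 are transversions, so P = 6/32 = 0.1875 and Q = 6/32 = 0.1875.
Under the Kimura two-parameter model, d = −½ ln(1 − 2P − Q) − ¼ ln(1 − 2Q).
1 − 2P − Q = 0.4375, giving −½ ln(0.4375) = 0.413339.
1 − 2Q = 0.625, giving −¼ ln(0.625) = 0.117501.
d = 0.413339 + 0.117501 = 0.530840.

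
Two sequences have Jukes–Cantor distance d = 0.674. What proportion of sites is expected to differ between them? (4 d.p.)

p = (3/4)(1 − e^(−4d/3)) = 0.75 × (1 − e^(-0.898667)) = 0.75 × (1 − 0.407112) = 0.444666.

0.4447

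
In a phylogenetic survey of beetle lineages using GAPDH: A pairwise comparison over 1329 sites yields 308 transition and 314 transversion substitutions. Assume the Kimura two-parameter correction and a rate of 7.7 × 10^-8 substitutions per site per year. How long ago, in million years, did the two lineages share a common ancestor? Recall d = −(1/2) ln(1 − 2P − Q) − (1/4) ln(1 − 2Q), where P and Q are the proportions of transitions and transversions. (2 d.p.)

P = 308/1329 ≈ 0.231753 and Q = 314/1329 ≈ 0.236268.
Under the Kimura two-parameter model, d = −½ ln(1 − 2P − Q) − ¼ ln(1 − 2Q).
1 − 2P − Q = 0.300226, giving −½ ln(0.300226) = 0.601610.
1 − 2Q = 0.527464, giving −¼ ln(0.527464) = 0.159919.
d = 0.601610 + 0.159919 = 0.761529.
Under a molecular clock d = 2μt, so t = d/(2μ) = 0.761529 / (2 × 7.7 × 10^-8) = 4.94 million years.

4.94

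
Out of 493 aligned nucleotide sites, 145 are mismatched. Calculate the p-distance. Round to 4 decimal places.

0.2941

p = 145/493 = 0.294117… ≈ 0.2941 (to 4 d.p.).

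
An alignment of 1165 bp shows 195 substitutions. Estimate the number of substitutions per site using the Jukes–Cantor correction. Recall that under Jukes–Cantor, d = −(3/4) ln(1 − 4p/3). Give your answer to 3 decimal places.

p = 195/1165 ≈ 0.167382.
d = −(3/4) ln(1 − 4p/3) = −0.75 ln(1 − 0.223176) = −0.75 ln(0.776824)
  = −0.75 × (-0.252541) = 0.189406 substitutions/site.

0.189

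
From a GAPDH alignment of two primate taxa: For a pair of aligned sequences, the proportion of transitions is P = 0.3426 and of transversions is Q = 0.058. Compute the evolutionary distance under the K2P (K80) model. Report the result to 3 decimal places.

Under the Kimura two-parameter model, d = −½ ln(1 − 2P − Q) − ¼ ln(1 − 2Q).
1 − 2P − Q = 0.2568, giving −½ ln(0.2568) = 0.679729.
1 − 2Q = 0.884, giving −¼ ln(0.884) = 0.030825.
d = 0.679729 + 0.030825 = 0.710554.

0.711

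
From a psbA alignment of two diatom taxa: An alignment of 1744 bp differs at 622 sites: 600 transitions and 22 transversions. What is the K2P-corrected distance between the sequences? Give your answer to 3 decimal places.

0.610

P = 600/1744 ≈ 0.344037 and Q = 22/1744 ≈ 0.012615.
Under the Kimura two-parameter model, d = −½ ln(1 − 2P − Q) − ¼ ln(1 − 2Q).
1 − 2P − Q = 0.299311, giving −½ ln(0.299311) = 0.603136.
1 − 2Q = 0.97477, giving −¼ ln(0.97477) = 0.006388.
d = 0.603136 + 0.006388 = 0.609524.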